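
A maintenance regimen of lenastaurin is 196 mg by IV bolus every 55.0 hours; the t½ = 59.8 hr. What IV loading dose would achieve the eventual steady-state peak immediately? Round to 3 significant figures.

416 mg

k = ln 2 / 59.8 = 0.01159 hr⁻¹
Accumulation ratio R = 1 / (1 − e^(−kτ)) = 1 / (1 − e^(−0.01159×55.0)) = 1 / (1 − 0.5286) = 2.121
Loading dose = maintenance dose × R = 196 × 2.121 ≈ 416 mg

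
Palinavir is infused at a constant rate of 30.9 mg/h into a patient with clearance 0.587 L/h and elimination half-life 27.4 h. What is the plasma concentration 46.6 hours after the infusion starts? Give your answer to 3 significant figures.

Css = rate / CL = 30.9 / 0.587 = 52.64 mg/L
k = ln 2 / 27.4 = 0.02530 h⁻¹
C(t) = Css (1 − e^(−kt)) = 52.64 × (1 − e^(−1.179)) = 52.64 × 0.6924 ≈ 36.4 mg/L

36.4 mg/L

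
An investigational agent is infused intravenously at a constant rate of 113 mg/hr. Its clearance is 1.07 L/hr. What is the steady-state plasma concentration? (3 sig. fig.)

Css = infusion rate / CL = 113 / 1.07 ≈ 106 mg/L

106 mg/L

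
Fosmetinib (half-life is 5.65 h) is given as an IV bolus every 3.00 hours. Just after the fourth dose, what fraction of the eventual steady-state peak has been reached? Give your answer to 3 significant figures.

k = ln 2 / 5.65 = 0.1227 h⁻¹
f_n = 1 − e^(−nkτ) = 1 − e^(−4 × 0.1227 × 3.00) = 1 − e^(−1.472) = 1 − 0.2294 ≈ 0.771

0.771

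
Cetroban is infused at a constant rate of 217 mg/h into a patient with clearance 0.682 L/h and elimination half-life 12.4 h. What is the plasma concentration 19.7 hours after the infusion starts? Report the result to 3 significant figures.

212 mg/L

Css = rate / CL = 217 / 0.682 = 318.2 mg/L
k = ln 2 / 12.4 = 0.05590 h⁻¹
C(t) = Css (1 − e^(−kt)) = 318.2 × (1 − e^(−1.101)) = 318.2 × 0.6675 ≈ 212 mg/L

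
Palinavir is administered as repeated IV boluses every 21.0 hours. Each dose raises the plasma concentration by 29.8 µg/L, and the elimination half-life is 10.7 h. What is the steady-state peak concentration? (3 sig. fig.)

k = ln 2 / 10.7 = 0.06478 h⁻¹
Fraction remaining after one interval: e^(−kτ) = e^(−0.06478 × 21.0) = 0.2566
R = 1 / (1 − 0.2566) = 1.345
Css,max = 29.8 × 1.345 ≈ 40.1 µg/L

40.1 µg/L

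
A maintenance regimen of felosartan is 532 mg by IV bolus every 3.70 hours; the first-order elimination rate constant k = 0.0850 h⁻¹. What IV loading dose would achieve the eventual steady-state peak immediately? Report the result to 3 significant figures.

1970 mg

Accumulation ratio R = 1 / (1 − e^(−kτ)) = 1 / (1 − e^(−0.08500×3.70)) = 1 / (1 − 0.7302) = 3.706
Loading dose = maintenance dose × R = 532 × 3.706 ≈ 1970 mg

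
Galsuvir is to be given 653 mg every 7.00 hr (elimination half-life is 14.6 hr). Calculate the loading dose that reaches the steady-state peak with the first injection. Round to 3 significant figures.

2310 mg

k = ln 2 / 14.6 = 0.04748 hr⁻¹
Accumulation ratio R = 1 / (1 − e^(−kτ)) = 1 / (1 − e^(−0.04748×7.00)) = 1 / (1 − 0.7172) = 3.537
Loading dose = maintenance dose × R = 653 × 3.537 ≈ 2310 mg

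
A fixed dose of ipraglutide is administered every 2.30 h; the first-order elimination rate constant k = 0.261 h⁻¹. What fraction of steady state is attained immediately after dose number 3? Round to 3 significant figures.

0.835

f_n = 1 − e^(−nkτ) = 1 − e^(−3 × 0.2610 × 2.30) = 1 − e^(−1.801) = 1 − 0.1652 ≈ 0.835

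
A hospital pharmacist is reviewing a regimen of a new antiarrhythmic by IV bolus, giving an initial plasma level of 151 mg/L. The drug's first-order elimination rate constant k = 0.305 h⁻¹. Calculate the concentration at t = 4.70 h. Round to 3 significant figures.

C(t) = C₀ e^(−kt) = 151 × e^(−0.3050 × 4.70) = 151 × e^(−1.433) = 151 × 0.2385 ≈ 36.0 mg/L

36.0 mg/L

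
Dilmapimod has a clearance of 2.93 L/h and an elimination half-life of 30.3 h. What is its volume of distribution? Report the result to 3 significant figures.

128 L

k = ln 2 / t½ = ln 2 / 30.3 = 0.02288 h⁻¹
V = CL / k = 2.93 / 0.02288 ≈ 128 L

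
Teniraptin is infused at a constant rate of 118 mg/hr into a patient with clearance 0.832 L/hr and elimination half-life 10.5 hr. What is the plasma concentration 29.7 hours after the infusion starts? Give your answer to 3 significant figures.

122 µg/mL

Css = rate / CL = 118 / 0.832 = 141.8 µg/mL
k = ln 2 / 10.5 = 0.06601 hr⁻¹
C(t) = Css (1 − e^(−kt)) = 141.8 × (1 − e^(−1.961)) = 141.8 × 0.8592 ≈ 122 µg/mL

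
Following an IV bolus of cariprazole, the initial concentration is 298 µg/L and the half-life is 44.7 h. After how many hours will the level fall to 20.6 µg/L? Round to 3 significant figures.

k = ln 2 / 44.7 = 0.01551 h⁻¹
C(t) = C₀ e^(−kt)  ⇒  t = ln(C₀/C) / k
t = ln(298/20.6) / 0.01551 = 2.672 / 0.01551 ≈ 172 hours

172 hours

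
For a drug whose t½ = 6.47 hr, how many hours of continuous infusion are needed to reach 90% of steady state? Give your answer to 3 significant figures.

21.5 hours

k = ln 2 / 6.47 = 0.1071 hr⁻¹
f = 1 − e^(−kt)  ⇒  t = −ln(1 − f) / k
t = −ln(1 − 0.9) / 0.1071 = 2.303 / 0.1071 ≈ 21.5 hours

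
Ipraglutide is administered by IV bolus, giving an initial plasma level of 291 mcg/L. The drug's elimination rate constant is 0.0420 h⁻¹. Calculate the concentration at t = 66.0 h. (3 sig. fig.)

C(t) = C₀ e^(−kt) = 291 × e^(−0.04200 × 66.0) = 291 × e^(−2.772) = 291 × 0.06254 ≈ 18.2 mcg/L

18.2 mcg/L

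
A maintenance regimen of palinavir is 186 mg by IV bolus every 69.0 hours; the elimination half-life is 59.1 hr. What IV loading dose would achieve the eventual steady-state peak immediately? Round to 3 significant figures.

k = ln 2 / 59.1 = 0.01173 hr⁻¹
Accumulation ratio R = 1 / (1 − e^(−kτ)) = 1 / (1 − e^(−0.01173×69.0)) = 1 / (1 − 0.4452) = 1.802
Loading dose = maintenance dose × R = 186 × 1.802 ≈ 335 mg

335 mg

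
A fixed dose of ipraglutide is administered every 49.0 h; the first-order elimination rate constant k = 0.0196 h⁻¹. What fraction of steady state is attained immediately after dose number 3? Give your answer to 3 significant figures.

f_n = 1 − e^(−nkτ) = 1 − e^(−3 × 0.01960 × 49.0) = 1 − e^(−2.881) = 1 − 0.05607 ≈ 0.944

0.944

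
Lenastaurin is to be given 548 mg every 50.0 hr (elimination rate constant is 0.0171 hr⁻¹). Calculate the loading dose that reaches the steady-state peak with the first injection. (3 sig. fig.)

Accumulation ratio R = 1 / (1 − e^(−kτ)) = 1 / (1 − e^(−0.01710×50.0)) = 1 / (1 − 0.4253) = 1.740
Loading dose = maintenance dose × R = 548 × 1.740 ≈ 954 mg

954 mg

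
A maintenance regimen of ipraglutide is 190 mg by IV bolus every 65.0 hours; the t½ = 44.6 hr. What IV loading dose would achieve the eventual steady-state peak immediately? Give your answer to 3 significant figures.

299 mg

k = ln 2 / 44.6 = 0.01554 hr⁻¹
Accumulation ratio R = 1 / (1 − e^(−kτ)) = 1 / (1 − e^(−0.01554×65.0)) = 1 / (1 − 0.3641) = 1.573
Loading dose = maintenance dose × R = 190 × 1.573 ≈ 299 mg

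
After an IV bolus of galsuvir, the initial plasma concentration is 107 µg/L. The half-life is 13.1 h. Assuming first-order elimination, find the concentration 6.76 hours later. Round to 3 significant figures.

74.8 µg/L

k = ln 2 / 13.1 = 0.05291 h⁻¹
C(t) = C₀ e^(−kt) = 107 × e^(−0.05291 × 6.76) = 107 × e^(−0.3577) = 107 × 0.6993 ≈ 74.8 µg/L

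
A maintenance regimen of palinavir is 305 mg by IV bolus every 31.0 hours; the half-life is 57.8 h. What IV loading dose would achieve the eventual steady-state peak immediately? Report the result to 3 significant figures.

k = ln 2 / 57.8 = 0.01199 h⁻¹
Accumulation ratio R = 1 / (1 − e^(−kτ)) = 1 / (1 − e^(−0.01199×31.0)) = 1 / (1 − 0.6895) = 3.221
Loading dose = maintenance dose × R = 305 × 3.221 ≈ 982 mg

982 mg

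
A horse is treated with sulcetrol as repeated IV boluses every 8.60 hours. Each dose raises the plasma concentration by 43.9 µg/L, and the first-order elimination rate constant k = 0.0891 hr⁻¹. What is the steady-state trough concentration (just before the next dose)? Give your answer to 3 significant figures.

Fraction remaining after one interval: e^(−kτ) = e^(−0.08910 × 8.60) = 0.4647
R = 1 / (1 − 0.4647) = 1.868
Css,max = 43.9 × 1.868 = 82.02 µg/L
Css,min = Css,max × e^(−kτ) = 82.02 × 0.4647 ≈ 38.1 µg/L

38.1 µg/L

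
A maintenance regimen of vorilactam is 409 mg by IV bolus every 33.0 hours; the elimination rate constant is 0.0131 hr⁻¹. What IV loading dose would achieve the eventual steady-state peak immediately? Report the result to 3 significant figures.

Accumulation ratio R = 1 / (1 − e^(−kτ)) = 1 / (1 − e^(−0.01310×33.0)) = 1 / (1 − 0.6490) = 2.849
Loading dose = maintenance dose × R = 409 × 2.849 ≈ 1170 mg

1170 mg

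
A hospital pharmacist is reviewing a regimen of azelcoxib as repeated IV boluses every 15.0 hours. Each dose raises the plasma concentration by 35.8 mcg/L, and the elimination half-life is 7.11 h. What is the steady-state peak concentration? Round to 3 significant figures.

k = ln 2 / 7.11 = 0.09749 h⁻¹
Fraction remaining after one interval: e^(−kτ) = e^(−0.09749 × 15.0) = 0.2317
R = 1 / (1 − 0.2317) = 1.302
Css,max = 35.8 × 1.302 ≈ 46.6 mcg/L

46.6 mcg/L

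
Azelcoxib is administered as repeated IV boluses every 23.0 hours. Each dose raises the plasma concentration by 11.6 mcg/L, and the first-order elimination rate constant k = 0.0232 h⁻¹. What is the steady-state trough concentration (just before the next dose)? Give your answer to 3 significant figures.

16.5 mcg/L

Fraction remaining after one interval: e^(−kτ) = e^(−0.02320 × 23.0) = 0.5865
R = 1 / (1 − 0.5865) = 2.418
Css,max = 11.6 × 2.418 = 28.05 mcg/L
Css,min = Css,max × e^(−kτ) = 28.05 × 0.5865 ≈ 16.5 mcg/L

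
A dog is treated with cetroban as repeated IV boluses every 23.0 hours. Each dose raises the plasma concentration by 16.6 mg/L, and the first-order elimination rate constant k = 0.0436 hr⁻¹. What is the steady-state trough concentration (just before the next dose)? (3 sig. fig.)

Fraction remaining after one interval: e^(−kτ) = e^(−0.04360 × 23.0) = 0.3669
R = 1 / (1 − 0.3669) = 1.579
Css,max = 16.6 × 1.579 = 26.22 mg/L
Css,min = Css,max × e^(−kτ) = 26.22 × 0.3669 ≈ 9.62 mg/L

9.62 mg/L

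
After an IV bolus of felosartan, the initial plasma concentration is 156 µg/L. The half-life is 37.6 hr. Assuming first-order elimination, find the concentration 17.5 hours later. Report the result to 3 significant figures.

113 µg/L

k = ln 2 / 37.6 = 0.01843 hr⁻¹
17.5 hr is 0.4654 half-lives, so C = 156 × (1/2)^0.4654 = 156 × 0.7243 ≈ 113 µg/L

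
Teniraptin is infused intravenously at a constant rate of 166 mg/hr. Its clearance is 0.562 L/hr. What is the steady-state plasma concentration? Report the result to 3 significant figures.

Css = infusion rate / CL = 166 / 0.562 ≈ 295 mg/L

295 mg/L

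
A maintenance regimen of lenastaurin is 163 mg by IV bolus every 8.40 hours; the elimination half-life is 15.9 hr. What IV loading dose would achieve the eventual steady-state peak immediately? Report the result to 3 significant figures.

532 mg

k = ln 2 / 15.9 = 0.04359 hr⁻¹
Accumulation ratio R = 1 / (1 − e^(−kτ)) = 1 / (1 − e^(−0.04359×8.40)) = 1 / (1 − 0.6934) = 3.261
Loading dose = maintenance dose × R = 163 × 3.261 ≈ 532 mg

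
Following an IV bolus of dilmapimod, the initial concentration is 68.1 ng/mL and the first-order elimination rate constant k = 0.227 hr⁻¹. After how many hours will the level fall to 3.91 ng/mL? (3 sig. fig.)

12.6 hours

C(t) = C₀ e^(−kt)  ⇒  t = ln(C₀/C) / k
t = ln(68.1/3.91) / 0.2270 = 2.857 / 0.2270 ≈ 12.6 hours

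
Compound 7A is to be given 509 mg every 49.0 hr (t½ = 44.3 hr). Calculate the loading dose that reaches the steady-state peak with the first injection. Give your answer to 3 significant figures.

951 mg

k = ln 2 / 44.3 = 0.01565 hr⁻¹
Accumulation ratio R = 1 / (1 − e^(−kτ)) = 1 / (1 − e^(−0.01565×49.0)) = 1 / (1 − 0.4645) = 1.868
Loading dose = maintenance dose × R = 509 × 1.868 ≈ 951 mg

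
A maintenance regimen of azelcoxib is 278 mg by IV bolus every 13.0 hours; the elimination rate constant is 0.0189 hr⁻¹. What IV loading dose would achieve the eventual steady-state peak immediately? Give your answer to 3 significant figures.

Accumulation ratio R = 1 / (1 − e^(−kτ)) = 1 / (1 − e^(−0.01890×13.0)) = 1 / (1 − 0.7822) = 4.590
Loading dose = maintenance dose × R = 278 × 4.590 ≈ 1280 mg

1280 mg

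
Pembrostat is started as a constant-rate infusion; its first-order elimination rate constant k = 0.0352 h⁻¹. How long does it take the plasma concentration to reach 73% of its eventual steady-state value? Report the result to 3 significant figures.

f = 1 − e^(−kt)  ⇒  t = −ln(1 − f) / k
t = −ln(1 − 0.73) / 0.03520 = 1.309 / 0.03520 ≈ 37.2 hours

37.2 hours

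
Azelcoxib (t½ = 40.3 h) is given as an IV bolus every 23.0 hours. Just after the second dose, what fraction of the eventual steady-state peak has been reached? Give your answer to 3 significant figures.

k = ln 2 / 40.3 = 0.01720 h⁻¹
f_n = 1 − e^(−nkτ) = 1 − e^(−2 × 0.01720 × 23.0) = 1 − e^(−0.7912) = 1 − 0.4533 ≈ 0.547

0.547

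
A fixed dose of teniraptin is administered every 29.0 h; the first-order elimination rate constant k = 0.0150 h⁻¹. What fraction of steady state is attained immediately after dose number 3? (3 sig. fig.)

0.729

f_n = 1 − e^(−nkτ) = 1 − e^(−3 × 0.01500 × 29.0) = 1 − e^(−1.305) = 1 − 0.2712 ≈ 0.729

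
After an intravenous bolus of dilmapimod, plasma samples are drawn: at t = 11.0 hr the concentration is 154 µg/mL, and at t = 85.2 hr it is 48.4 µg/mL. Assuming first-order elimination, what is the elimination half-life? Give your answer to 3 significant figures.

k = ln(C₁/C₂) / (t₂ − t₁) = ln(154/48.4) / (85.2 − 11.0)
  = 1.157 / 74.20 = 0.01560 hr⁻¹
t½ = ln 2 / k = ln 2 / 0.01560 ≈ 44.4 hours

44.4 hours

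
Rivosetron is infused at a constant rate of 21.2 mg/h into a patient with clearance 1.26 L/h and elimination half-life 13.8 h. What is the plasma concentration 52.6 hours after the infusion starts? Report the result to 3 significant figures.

15.6 µg/mL

Css = rate / CL = 21.2 / 1.26 = 16.83 µg/mL
k = ln 2 / 13.8 = 0.05023 h⁻¹
C(t) = Css (1 − e^(−kt)) = 16.83 × (1 − e^(−2.642)) = 16.83 × 0.9288 ≈ 15.6 µg/mL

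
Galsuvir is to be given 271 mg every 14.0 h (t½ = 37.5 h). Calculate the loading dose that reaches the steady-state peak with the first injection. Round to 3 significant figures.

k = ln 2 / 37.5 = 0.01848 h⁻¹
Accumulation ratio R = 1 / (1 − e^(−kτ)) = 1 / (1 − e^(−0.01848×14.0)) = 1 / (1 − 0.7720) = 4.386
Loading dose = maintenance dose × R = 271 × 4.386 ≈ 1190 mg

1190 mg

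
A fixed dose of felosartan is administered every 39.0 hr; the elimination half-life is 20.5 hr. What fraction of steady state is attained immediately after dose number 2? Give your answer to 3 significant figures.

k = ln 2 / 20.5 = 0.03381 hr⁻¹
f_n = 1 − e^(−nkτ) = 1 − e^(−2 × 0.03381 × 39.0) = 1 − e^(−2.637) = 1 − 0.07155 ≈ 0.928

0.928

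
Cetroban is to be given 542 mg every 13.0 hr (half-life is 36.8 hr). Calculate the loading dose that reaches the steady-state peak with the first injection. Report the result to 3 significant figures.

2500 mg

k = ln 2 / 36.8 = 0.01884 hr⁻¹
Accumulation ratio R = 1 / (1 − e^(−kτ)) = 1 / (1 − e^(−0.01884×13.0)) = 1 / (1 − 0.7828) = 4.604
Loading dose = maintenance dose × R = 542 × 4.604 ≈ 2500 mg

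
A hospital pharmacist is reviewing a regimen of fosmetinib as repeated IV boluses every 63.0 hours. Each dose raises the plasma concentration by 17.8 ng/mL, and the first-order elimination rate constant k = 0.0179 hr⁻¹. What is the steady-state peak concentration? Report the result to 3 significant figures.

Fraction remaining after one interval: e^(−kτ) = e^(−0.01790 × 63.0) = 0.3238
R = 1 / (1 − 0.3238) = 1.479
Css,max = 17.8 × 1.479 ≈ 26.3 ng/mL

26.3 ng/mL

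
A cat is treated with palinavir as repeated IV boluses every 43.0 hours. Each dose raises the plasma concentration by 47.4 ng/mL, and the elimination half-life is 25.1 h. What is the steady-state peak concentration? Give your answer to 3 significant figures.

68.2 ng/mL

k = ln 2 / 25.1 = 0.02762 h⁻¹
Fraction remaining after one interval: e^(−kτ) = e^(−0.02762 × 43.0) = 0.3050
R = 1 / (1 − 0.3050) = 1.439
Css,max = 47.4 × 1.439 ≈ 68.2 ng/mL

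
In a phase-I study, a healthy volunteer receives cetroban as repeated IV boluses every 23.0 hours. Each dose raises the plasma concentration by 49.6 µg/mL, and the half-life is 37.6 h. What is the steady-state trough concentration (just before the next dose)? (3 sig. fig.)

k = ln 2 / 37.6 = 0.01843 h⁻¹
Fraction remaining after one interval: e^(−kτ) = e^(−0.01843 × 23.0) = 0.6544
R = 1 / (1 − 0.6544) = 2.894
Css,max = 49.6 × 2.894 = 143.5 µg/mL
Css,min = Css,max × e^(−kτ) = 143.5 × 0.6544 ≈ 93.9 µg/mL

93.9 µg/mL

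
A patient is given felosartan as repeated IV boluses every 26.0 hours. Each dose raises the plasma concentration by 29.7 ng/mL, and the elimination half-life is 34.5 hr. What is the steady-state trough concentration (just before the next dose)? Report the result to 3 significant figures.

43.3 ng/mL

k = ln 2 / 34.5 = 0.02009 hr⁻¹
Fraction remaining after one interval: e^(−kτ) = e^(−0.02009 × 26.0) = 0.5931
R = 1 / (1 − 0.5931) = 2.458
Css,max = 29.7 × 2.458 = 72.99 ng/mL
Css,min = Css,max × e^(−kτ) = 72.99 × 0.5931 ≈ 43.3 ng/mL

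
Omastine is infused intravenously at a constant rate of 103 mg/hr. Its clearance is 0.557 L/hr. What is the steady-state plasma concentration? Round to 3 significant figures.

Css = infusion rate / CL = 103 / 0.557 ≈ 185 mg/L

185 mg/L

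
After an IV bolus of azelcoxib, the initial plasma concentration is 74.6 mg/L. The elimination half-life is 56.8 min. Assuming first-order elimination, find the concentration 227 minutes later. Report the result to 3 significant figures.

k = ln 2 / 56.8 = 0.01220 min⁻¹
227 min is 3.996 half-lives, so C = 74.6 × (1/2)^3.996 = 74.6 × 0.06265 ≈ 4.67 mg/L

4.67 mg/L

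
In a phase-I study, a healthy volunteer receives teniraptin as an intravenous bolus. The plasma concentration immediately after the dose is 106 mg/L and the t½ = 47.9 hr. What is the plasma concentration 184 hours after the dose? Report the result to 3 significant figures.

k = ln 2 / 47.9 = 0.01447 hr⁻¹
184 hr is 3.841 half-lives, so C = 106 × (1/2)^3.841 = 106 × 0.06977 ≈ 7.40 mg/L

7.40 mg/L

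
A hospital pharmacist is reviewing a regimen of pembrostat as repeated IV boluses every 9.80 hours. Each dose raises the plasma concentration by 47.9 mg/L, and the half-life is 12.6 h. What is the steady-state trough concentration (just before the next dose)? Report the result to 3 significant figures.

67.0 mg/L

k = ln 2 / 12.6 = 0.05501 h⁻¹
Fraction remaining after one interval: e^(−kτ) = e^(−0.05501 × 9.80) = 0.5833
R = 1 / (1 − 0.5833) = 2.400
Css,max = 47.9 × 2.400 = 114.9 mg/L
Css,min = Css,max × e^(−kτ) = 114.9 × 0.5833 ≈ 67.0 mg/L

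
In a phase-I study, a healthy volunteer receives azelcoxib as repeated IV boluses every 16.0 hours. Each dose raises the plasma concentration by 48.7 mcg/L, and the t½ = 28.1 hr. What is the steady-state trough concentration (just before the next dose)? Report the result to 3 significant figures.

101 mcg/L

k = ln 2 / 28.1 = 0.02467 hr⁻¹
Fraction remaining after one interval: e^(−kτ) = e^(−0.02467 × 16.0) = 0.6739
R = 1 / (1 − 0.6739) = 3.067
Css,max = 48.7 × 3.067 = 149.3 mcg/L
Css,min = Css,max × e^(−kτ) = 149.3 × 0.6739 ≈ 101 mcg/L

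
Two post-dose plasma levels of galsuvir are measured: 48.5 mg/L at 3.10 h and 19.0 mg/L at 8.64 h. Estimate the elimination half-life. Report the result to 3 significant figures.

k = ln(C₁/C₂) / (t₂ − t₁) = ln(48.5/19.0) / (8.64 − 3.10)
  = 0.9371 / 5.540 = 0.1692 h⁻¹
t½ = ln 2 / k = ln 2 / 0.1692 ≈ 4.10 hours

4.10 hours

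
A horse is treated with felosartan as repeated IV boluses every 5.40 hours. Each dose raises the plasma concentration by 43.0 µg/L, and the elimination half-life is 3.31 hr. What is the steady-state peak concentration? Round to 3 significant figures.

63.5 µg/L

k = ln 2 / 3.31 = 0.2094 hr⁻¹
Fraction remaining after one interval: e^(−kτ) = e^(−0.2094 × 5.40) = 0.3228
R = 1 / (1 − 0.3228) = 1.477
Css,max = 43.0 × 1.477 ≈ 63.5 µg/L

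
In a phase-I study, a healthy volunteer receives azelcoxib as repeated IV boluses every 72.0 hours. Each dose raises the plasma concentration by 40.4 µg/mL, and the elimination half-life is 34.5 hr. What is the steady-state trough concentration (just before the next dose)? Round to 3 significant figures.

k = ln 2 / 34.5 = 0.02009 hr⁻¹
Fraction remaining after one interval: e^(−kτ) = e^(−0.02009 × 72.0) = 0.2354
R = 1 / (1 − 0.2354) = 1.308
Css,max = 40.4 × 1.308 = 52.84 µg/mL
Css,min = Css,max × e^(−kτ) = 52.84 × 0.2354 ≈ 12.4 µg/mL

12.4 µg/mL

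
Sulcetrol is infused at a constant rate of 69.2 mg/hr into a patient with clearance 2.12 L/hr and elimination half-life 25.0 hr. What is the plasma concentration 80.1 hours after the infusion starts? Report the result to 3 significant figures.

Css = rate / CL = 69.2 / 2.12 = 32.64 mg/L
k = ln 2 / 25.0 = 0.02773 hr⁻¹
C(t) = Css (1 − e^(−kt)) = 32.64 × (1 − e^(−2.221)) = 32.64 × 0.8915 ≈ 29.1 mg/L

29.1 mg/L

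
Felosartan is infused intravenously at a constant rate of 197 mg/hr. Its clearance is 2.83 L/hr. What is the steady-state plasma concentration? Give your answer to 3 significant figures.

69.6 mg/L

Css = infusion rate / CL = 197 / 2.83 ≈ 69.6 mg/L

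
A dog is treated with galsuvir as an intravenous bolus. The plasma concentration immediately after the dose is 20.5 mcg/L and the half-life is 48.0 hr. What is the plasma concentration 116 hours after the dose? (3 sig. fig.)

k = ln 2 / 48.0 = 0.01444 hr⁻¹
C(t) = C₀ e^(−kt) = 20.5 × e^(−0.01444 × 116) = 20.5 × e^(−1.675) = 20.5 × 0.1873 ≈ 3.84 mcg/L

3.84 mcg/L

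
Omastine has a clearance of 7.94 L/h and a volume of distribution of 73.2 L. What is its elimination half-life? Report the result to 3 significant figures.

6.39 hours

k = CL / V = 7.94 / 73.2 = 0.1085 h⁻¹
t½ = ln 2 / k = ln 2 / 0.1085 ≈ 6.39 hours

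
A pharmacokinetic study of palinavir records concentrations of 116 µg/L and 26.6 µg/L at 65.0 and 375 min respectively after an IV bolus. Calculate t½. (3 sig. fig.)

146 minutes

k = ln(C₁/C₂) / (t₂ − t₁) = ln(116/26.6) / (375 − 65.0)
  = 1.473 / 310.0 = 0.004751 min⁻¹
t½ = ln 2 / k = ln 2 / 0.004751 ≈ 146 minutes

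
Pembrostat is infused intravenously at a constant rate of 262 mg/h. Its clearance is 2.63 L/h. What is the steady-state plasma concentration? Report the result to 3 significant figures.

99.6 mg/L

Css = infusion rate / CL = 262 / 2.63 ≈ 99.6 mg/L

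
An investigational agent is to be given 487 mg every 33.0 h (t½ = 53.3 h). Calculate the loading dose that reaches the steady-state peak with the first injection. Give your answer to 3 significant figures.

k = ln 2 / 53.3 = 0.01300 h⁻¹
Accumulation ratio R = 1 / (1 − e^(−kτ)) = 1 / (1 − e^(−0.01300×33.0)) = 1 / (1 − 0.6511) = 2.866
Loading dose = maintenance dose × R = 487 × 2.866 ≈ 1400 mg

1400 mg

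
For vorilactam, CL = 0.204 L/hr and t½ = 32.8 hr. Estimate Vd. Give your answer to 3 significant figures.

k = ln 2 / t½ = ln 2 / 32.8 = 0.02113 hr⁻¹
V = CL / k = 0.204 / 0.02113 ≈ 9.65 L

9.65 L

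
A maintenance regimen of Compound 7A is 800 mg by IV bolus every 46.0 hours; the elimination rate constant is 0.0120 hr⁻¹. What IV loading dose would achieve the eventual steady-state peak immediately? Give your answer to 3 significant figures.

Accumulation ratio R = 1 / (1 − e^(−kτ)) = 1 / (1 − e^(−0.01200×46.0)) = 1 / (1 − 0.5758) = 2.357
Loading dose = maintenance dose × R = 800 × 2.357 ≈ 1890 mg

1890 mg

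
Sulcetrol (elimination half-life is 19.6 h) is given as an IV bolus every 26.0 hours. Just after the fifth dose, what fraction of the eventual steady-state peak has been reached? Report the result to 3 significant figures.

k = ln 2 / 19.6 = 0.03536 h⁻¹
f_n = 1 − e^(−nkτ) = 1 − e^(−5 × 0.03536 × 26.0) = 1 − e^(−4.597) = 1 − 0.01008 ≈ 0.990

0.990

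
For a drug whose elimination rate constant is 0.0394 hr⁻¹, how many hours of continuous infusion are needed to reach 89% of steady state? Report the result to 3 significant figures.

f = 1 − e^(−kt)  ⇒  t = −ln(1 − f) / k
t = −ln(1 − 0.89) / 0.03940 = 2.207 / 0.03940 ≈ 56.0 hours

56.0 hours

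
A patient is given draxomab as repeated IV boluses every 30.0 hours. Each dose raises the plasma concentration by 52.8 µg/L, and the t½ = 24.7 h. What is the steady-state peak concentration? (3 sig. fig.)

92.8 µg/L

k = ln 2 / 24.7 = 0.02806 h⁻¹
Fraction remaining after one interval: e^(−kτ) = e^(−0.02806 × 30.0) = 0.4309
R = 1 / (1 − 0.4309) = 1.757
Css,max = 52.8 × 1.757 ≈ 92.8 µg/L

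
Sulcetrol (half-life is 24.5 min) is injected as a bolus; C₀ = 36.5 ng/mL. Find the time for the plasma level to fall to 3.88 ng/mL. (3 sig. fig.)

79.2 minutes

k = ln 2 / 24.5 = 0.02829 min⁻¹
C(t) = C₀ e^(−kt)  ⇒  t = ln(C₀/C) / k
t = ln(36.5/3.88) / 0.02829 = 2.241 / 0.02829 ≈ 79.2 minutes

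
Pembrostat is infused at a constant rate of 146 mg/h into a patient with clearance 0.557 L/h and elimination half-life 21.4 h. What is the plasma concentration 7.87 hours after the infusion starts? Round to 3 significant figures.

Css = rate / CL = 146 / 0.557 = 262.1 µg/mL
k = ln 2 / 21.4 = 0.03239 h⁻¹
C(t) = Css (1 − e^(−kt)) = 262.1 × (1 − e^(−0.2549)) = 262.1 × 0.2250 ≈ 59.0 µg/mL

59.0 µg/mL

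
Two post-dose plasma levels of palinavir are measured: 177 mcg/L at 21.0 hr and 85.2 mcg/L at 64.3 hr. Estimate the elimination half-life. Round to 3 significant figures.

k = ln(C₁/C₂) / (t₂ − t₁) = ln(177/85.2) / (64.3 − 21.0)
  = 0.7311 / 43.30 = 0.01689 hr⁻¹
t½ = ln 2 / k = ln 2 / 0.01689 ≈ 41.0 hours

41.0 hours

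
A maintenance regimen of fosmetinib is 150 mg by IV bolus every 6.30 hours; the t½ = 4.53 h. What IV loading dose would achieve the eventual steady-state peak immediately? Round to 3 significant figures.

k = ln 2 / 4.53 = 0.1530 h⁻¹
Accumulation ratio R = 1 / (1 − e^(−kτ)) = 1 / (1 − e^(−0.1530×6.30)) = 1 / (1 − 0.3814) = 1.616
Loading dose = maintenance dose × R = 150 × 1.616 ≈ 242 mg

242 mg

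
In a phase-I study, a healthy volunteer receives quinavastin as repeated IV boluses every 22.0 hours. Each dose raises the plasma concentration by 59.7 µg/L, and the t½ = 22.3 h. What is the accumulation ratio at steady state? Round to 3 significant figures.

2.02

k = ln 2 / 22.3 = 0.03108 h⁻¹
Fraction remaining after one interval: e^(−kτ) = e^(−0.03108 × 22.0) = 0.5047
R = 1 / (1 − 0.5047) = 1 / 0.4953 ≈ 2.02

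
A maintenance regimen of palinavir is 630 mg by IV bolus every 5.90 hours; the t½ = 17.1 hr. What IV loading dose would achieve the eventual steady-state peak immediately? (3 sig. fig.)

2960 mg

k = ln 2 / 17.1 = 0.04053 hr⁻¹
Accumulation ratio R = 1 / (1 − e^(−kτ)) = 1 / (1 − e^(−0.04053×5.90)) = 1 / (1 − 0.7873) = 4.701
Loading dose = maintenance dose × R = 630 × 4.701 ≈ 2960 mg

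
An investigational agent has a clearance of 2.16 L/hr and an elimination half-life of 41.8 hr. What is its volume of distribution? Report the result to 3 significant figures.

130 L

k = ln 2 / t½ = ln 2 / 41.8 = 0.01658 hr⁻¹
V = CL / k = 2.16 / 0.01658 ≈ 130 L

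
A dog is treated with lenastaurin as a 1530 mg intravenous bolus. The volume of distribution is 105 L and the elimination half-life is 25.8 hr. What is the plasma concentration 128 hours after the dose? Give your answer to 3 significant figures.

0.468 mg/L

C₀ = dose / V = 1530 / 105 = 14.57 mg/L
k = ln 2 / 25.8 = 0.02687 hr⁻¹
C(t) = C₀ e^(−kt) = 14.57 × e^(−0.02687 × 128) = 14.57 × e^(−3.439) = 14.57 × 0.03210 ≈ 0.468 mg/L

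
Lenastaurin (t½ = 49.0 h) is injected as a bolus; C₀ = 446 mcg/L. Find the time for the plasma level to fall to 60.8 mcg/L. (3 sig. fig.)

k = ln 2 / 49.0 = 0.01415 h⁻¹
C(t) = C₀ e^(−kt)  ⇒  t = ln(C₀/C) / k
t = ln(446/60.8) / 0.01415 = 1.993 / 0.01415 ≈ 141 hours

141 hours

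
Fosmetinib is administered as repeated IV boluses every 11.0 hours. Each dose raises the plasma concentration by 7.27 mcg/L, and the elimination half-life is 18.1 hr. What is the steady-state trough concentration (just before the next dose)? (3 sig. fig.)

k = ln 2 / 18.1 = 0.03830 hr⁻¹
Fraction remaining after one interval: e^(−kτ) = e^(−0.03830 × 11.0) = 0.6562
R = 1 / (1 − 0.6562) = 2.909
Css,max = 7.27 × 2.909 = 21.15 mcg/L
Css,min = Css,max × e^(−kτ) = 21.15 × 0.6562 ≈ 13.9 mcg/L

13.9 mcg/L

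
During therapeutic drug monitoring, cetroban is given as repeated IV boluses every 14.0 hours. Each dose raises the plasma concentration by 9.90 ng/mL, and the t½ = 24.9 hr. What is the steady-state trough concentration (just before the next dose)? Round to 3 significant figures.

20.8 ng/mL

k = ln 2 / 24.9 = 0.02784 hr⁻¹
Fraction remaining after one interval: e^(−kτ) = e^(−0.02784 × 14.0) = 0.6772
R = 1 / (1 − 0.6772) = 3.098
Css,max = 9.90 × 3.098 = 30.67 ng/mL
Css,min = Css,max × e^(−kτ) = 30.67 × 0.6772 ≈ 20.8 ng/mL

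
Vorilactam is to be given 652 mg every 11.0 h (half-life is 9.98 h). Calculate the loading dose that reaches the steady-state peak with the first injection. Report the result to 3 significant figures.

k = ln 2 / 9.98 = 0.06945 h⁻¹
Accumulation ratio R = 1 / (1 − e^(−kτ)) = 1 / (1 − e^(−0.06945×11.0)) = 1 / (1 − 0.4658) = 1.872
Loading dose = maintenance dose × R = 652 × 1.872 ≈ 1220 mg

1220 mg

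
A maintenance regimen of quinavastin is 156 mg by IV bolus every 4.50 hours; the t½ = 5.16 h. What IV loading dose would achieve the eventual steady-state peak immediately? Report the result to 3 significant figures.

344 mg

k = ln 2 / 5.16 = 0.1343 h⁻¹
Accumulation ratio R = 1 / (1 − e^(−kτ)) = 1 / (1 − e^(−0.1343×4.50)) = 1 / (1 − 0.5464) = 2.204
Loading dose = maintenance dose × R = 156 × 2.204 ≈ 344 mg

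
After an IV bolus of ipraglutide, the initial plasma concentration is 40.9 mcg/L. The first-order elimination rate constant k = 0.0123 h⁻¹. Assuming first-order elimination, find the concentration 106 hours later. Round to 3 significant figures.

C(t) = C₀ e^(−kt) = 40.9 × e^(−0.01230 × 106) = 40.9 × e^(−1.304) = 40.9 × 0.2715 ≈ 11.1 mcg/L

11.1 mcg/L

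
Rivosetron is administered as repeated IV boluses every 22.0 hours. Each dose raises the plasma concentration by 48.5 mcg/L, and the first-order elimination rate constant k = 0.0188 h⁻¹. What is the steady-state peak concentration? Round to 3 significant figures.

143 mcg/L

Fraction remaining after one interval: e^(−kτ) = e^(−0.01880 × 22.0) = 0.6613
R = 1 / (1 − 0.6613) = 2.952
Css,max = 48.5 × 2.952 ≈ 143 mcg/L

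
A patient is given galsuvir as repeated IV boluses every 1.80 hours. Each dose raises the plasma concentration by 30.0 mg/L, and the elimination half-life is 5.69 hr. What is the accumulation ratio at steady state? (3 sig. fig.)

5.08

k = ln 2 / 5.69 = 0.1218 hr⁻¹
Fraction remaining after one interval: e^(−kτ) = e^(−0.1218 × 1.80) = 0.8031
R = 1 / (1 − 0.8031) = 1 / 0.1969 ≈ 5.08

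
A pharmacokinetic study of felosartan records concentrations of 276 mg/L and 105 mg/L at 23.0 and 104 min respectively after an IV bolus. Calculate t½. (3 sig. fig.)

58.1 minutes

k = ln(C₁/C₂) / (t₂ − t₁) = ln(276/105) / (104 − 23.0)
  = 0.9664 / 81.00 = 0.01193 min⁻¹
t½ = ln 2 / k = ln 2 / 0.01193 ≈ 58.1 minutes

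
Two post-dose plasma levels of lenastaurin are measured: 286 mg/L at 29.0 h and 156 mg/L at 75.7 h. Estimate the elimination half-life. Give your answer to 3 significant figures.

53.4 hours

k = ln(C₁/C₂) / (t₂ − t₁) = ln(286/156) / (75.7 − 29.0)
  = 0.6061 / 46.70 = 0.01298 h⁻¹
t½ = ln 2 / k = ln 2 / 0.01298 ≈ 53.4 hours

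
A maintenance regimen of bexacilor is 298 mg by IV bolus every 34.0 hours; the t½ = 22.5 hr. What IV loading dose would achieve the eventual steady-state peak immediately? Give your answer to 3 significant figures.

459 mg

k = ln 2 / 22.5 = 0.03081 hr⁻¹
Accumulation ratio R = 1 / (1 − e^(−kτ)) = 1 / (1 − e^(−0.03081×34.0)) = 1 / (1 − 0.3508) = 1.540
Loading dose = maintenance dose × R = 298 × 1.540 ≈ 459 mg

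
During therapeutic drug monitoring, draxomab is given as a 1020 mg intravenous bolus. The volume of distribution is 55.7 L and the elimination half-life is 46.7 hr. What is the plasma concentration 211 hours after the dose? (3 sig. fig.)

C₀ = dose / V = 1020 / 55.7 = 18.31 mg/L
k = ln 2 / 46.7 = 0.01484 hr⁻¹
C(t) = C₀ e^(−kt) = 18.31 × e^(−0.01484 × 211) = 18.31 × e^(−3.132) = 18.31 × 0.04364 ≈ 0.799 mg/L

0.799 mg/L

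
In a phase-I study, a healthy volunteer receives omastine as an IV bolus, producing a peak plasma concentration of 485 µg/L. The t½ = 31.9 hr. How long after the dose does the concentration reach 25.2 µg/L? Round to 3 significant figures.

k = ln 2 / 31.9 = 0.02173 hr⁻¹
C(t) = C₀ e^(−kt)  ⇒  t = ln(C₀/C) / k
t = ln(485/25.2) / 0.02173 = 2.957 / 0.02173 ≈ 136 hours

136 hours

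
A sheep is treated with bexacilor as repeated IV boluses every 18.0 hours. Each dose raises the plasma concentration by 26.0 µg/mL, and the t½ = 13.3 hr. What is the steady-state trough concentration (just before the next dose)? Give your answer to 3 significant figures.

k = ln 2 / 13.3 = 0.05212 hr⁻¹
Fraction remaining after one interval: e^(−kτ) = e^(−0.05212 × 18.0) = 0.3914
R = 1 / (1 − 0.3914) = 1.643
Css,max = 26.0 × 1.643 = 42.72 µg/mL
Css,min = Css,max × e^(−kτ) = 42.72 × 0.3914 ≈ 16.7 µg/mL

16.7 µg/mL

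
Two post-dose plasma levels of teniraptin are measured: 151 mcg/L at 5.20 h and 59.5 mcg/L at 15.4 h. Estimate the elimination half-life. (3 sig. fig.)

7.59 hours

k = ln(C₁/C₂) / (t₂ − t₁) = ln(151/59.5) / (15.4 − 5.20)
  = 0.9313 / 10.20 = 0.09130 h⁻¹
t½ = ln 2 / k = ln 2 / 0.09130 ≈ 7.59 hours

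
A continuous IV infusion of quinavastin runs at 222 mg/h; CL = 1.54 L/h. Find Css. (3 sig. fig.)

Css = infusion rate / CL = 222 / 1.54 ≈ 144 µg/mL

144 µg/mL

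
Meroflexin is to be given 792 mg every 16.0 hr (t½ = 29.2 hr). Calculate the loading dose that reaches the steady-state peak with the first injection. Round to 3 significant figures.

2510 mg

k = ln 2 / 29.2 = 0.02374 hr⁻¹
Accumulation ratio R = 1 / (1 − e^(−kτ)) = 1 / (1 − e^(−0.02374×16.0)) = 1 / (1 − 0.6840) = 3.164
Loading dose = maintenance dose × R = 792 × 3.164 ≈ 2510 mg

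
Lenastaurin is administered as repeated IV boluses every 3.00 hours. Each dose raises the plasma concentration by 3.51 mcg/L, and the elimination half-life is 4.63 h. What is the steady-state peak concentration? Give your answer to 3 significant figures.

9.70 mcg/L

k = ln 2 / 4.63 = 0.1497 h⁻¹
Fraction remaining after one interval: e^(−kτ) = e^(−0.1497 × 3.00) = 0.6382
R = 1 / (1 − 0.6382) = 2.764
Css,max = 3.51 × 2.764 ≈ 9.70 mcg/L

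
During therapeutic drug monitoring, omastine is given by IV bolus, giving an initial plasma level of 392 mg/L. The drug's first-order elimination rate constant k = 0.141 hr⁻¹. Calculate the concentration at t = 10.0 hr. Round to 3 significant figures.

95.7 mg/L

C(t) = C₀ e^(−kt) = 392 × e^(−0.1410 × 10.0) = 392 × e^(−1.410) = 392 × 0.2441 ≈ 95.7 mg/L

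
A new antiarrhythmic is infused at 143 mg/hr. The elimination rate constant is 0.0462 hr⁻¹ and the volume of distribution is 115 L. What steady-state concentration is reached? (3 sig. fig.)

26.9 mg/L

CL = k · V = 0.0462 × 115 = 5.313 L/hr
Css = rate / CL = 143 / 5.313 ≈ 26.9 mg/L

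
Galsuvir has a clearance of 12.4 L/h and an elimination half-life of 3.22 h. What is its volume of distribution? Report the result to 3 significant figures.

57.6 L

k = ln 2 / t½ = ln 2 / 3.22 = 0.2153 h⁻¹
V = CL / k = 12.4 / 0.2153 ≈ 57.6 L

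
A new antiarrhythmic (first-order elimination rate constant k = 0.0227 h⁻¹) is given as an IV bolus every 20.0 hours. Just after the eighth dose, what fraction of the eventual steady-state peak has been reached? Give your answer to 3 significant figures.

0.974

f_n = 1 − e^(−nkτ) = 1 − e^(−8 × 0.02270 × 20.0) = 1 − e^(−3.632) = 1 − 0.02646 ≈ 0.974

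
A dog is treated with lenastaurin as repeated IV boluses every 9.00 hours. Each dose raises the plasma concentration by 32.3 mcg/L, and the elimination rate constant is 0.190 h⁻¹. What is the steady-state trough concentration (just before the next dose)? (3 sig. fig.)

Fraction remaining after one interval: e^(−kτ) = e^(−0.1900 × 9.00) = 0.1809
R = 1 / (1 − 0.1809) = 1.221
Css,max = 32.3 × 1.221 = 39.43 mcg/L
Css,min = Css,max × e^(−kτ) = 39.43 × 0.1809 ≈ 7.13 mcg/L

7.13 mcg/L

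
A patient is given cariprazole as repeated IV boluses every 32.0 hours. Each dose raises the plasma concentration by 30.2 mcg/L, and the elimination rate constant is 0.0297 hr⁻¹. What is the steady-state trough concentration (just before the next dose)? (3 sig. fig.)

19.0 mcg/L

Fraction remaining after one interval: e^(−kτ) = e^(−0.02970 × 32.0) = 0.3866
R = 1 / (1 − 0.3866) = 1.630
Css,max = 30.2 × 1.630 = 49.23 mcg/L
Css,min = Css,max × e^(−kτ) = 49.23 × 0.3866 ≈ 19.0 mcg/L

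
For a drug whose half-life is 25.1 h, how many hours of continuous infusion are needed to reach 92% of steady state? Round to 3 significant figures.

k = ln 2 / 25.1 = 0.02762 h⁻¹
f = 1 − e^(−kt)  ⇒  t = −ln(1 − f) / k
t = −ln(1 − 0.92) / 0.02762 = 2.526 / 0.02762 ≈ 91.5 hours

91.5 hours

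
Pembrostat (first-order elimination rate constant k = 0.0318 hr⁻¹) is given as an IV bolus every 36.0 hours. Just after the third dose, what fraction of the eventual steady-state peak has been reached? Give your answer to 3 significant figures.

f_n = 1 − e^(−nkτ) = 1 − e^(−3 × 0.03180 × 36.0) = 1 − e^(−3.434) = 1 − 0.03224 ≈ 0.968

0.968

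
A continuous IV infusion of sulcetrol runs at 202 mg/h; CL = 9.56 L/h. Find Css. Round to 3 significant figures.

21.1 µg/mL

Css = infusion rate / CL = 202 / 9.56 ≈ 21.1 µg/mL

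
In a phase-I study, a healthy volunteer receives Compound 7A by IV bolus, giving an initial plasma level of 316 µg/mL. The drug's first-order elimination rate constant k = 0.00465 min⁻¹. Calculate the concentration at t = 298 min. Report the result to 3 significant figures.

79.0 µg/mL

C(t) = C₀ e^(−kt) = 316 × e^(−0.004650 × 298) = 316 × e^(−1.386) = 316 × 0.2501 ≈ 79.0 µg/mL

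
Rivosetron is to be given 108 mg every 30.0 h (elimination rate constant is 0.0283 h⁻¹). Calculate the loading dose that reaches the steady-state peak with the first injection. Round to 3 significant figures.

Accumulation ratio R = 1 / (1 − e^(−kτ)) = 1 / (1 − e^(−0.02830×30.0)) = 1 / (1 − 0.4278) = 1.748
Loading dose = maintenance dose × R = 108 × 1.748 ≈ 189 mg

189 mg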